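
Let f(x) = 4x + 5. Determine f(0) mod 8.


f(0) = 5
5 mod 8 = 5

5


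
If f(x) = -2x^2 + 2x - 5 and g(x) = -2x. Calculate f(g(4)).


g(4) = -8
f(-8) = (-2)*(-8)^2 + 2*(-8) - 5 = -149

-149


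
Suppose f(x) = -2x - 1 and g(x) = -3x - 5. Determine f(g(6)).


g(6) = -23
f(-23) = 45

45


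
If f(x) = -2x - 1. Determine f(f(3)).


f(3) = -7
f(-7) = 13

13


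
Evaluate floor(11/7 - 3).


11/7 = 1.5714
1.5714 - 3 = -1.4286
floor(-1.4286) = -2

-2


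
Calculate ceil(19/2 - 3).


19/2 = 9.5
9.5 - 3 = 6.5
ceil(6.5) = 7

7


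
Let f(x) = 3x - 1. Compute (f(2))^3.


125


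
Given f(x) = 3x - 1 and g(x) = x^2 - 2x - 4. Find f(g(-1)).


g(-1) = -1
f(-1) = -4

-4


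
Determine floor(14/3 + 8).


12


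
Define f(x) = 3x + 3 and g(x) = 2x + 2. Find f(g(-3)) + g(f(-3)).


f(g(-3)) = -9
g(f(-3)) = -10
Sum = -19

-19


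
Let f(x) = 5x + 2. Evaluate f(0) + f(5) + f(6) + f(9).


f(0) = 2
f(5) = 27
f(6) = 32
f(9) = 47
Sum = 108

108


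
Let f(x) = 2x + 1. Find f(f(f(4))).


f(4) = 9
f(9) = 19
f(19) = 39

39


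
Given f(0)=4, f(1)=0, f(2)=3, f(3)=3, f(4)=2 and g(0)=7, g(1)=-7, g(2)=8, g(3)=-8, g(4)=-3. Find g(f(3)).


f(3) = 3
g(3) = -8

-8


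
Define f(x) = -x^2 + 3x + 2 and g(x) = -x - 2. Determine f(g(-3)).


g(-3) = 1
f(1) = (-1)*(1)^2 + 3*(1) + 2 = 4

4


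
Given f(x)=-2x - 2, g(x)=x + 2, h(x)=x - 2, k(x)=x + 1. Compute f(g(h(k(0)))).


k(0) = 1
h(1) = -1
g(-1) = 1
f(1) = -4

-4


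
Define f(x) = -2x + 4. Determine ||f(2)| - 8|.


f(2) = 0
|0| = 0
|0 - 8| = 8

8


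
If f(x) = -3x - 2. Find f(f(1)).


f(1) = -5
f(-5) = 13

13


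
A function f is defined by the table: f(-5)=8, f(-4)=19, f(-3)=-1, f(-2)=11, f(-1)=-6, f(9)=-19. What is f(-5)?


Reading from the table at x = -5

8


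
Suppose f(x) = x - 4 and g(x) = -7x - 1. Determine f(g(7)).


-54


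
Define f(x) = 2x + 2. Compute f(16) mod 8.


2


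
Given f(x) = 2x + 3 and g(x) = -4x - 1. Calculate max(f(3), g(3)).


9


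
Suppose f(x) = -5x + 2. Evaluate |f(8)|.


f(8) = -38
|-38| = 38

38


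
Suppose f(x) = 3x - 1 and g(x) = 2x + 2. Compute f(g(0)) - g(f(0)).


f(g(0)) = 5
g(f(0)) = 0
Difference = 5

5


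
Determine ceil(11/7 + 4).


11/7 = 1.5714
1.5714 + 4 = 5.5714
ceil(5.5714) = 6

6


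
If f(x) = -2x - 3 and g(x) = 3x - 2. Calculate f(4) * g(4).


f(4) = -11
g(4) = 10
Product = -110

-110


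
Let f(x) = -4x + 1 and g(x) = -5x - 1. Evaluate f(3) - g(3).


f(3) = -11
g(3) = -16
Difference = 5

5


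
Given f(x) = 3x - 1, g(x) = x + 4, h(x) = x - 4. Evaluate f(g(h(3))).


h(3) = -1
g(-1) = 3
f(3) = 8

8


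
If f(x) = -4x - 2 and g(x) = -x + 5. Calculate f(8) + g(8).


-37


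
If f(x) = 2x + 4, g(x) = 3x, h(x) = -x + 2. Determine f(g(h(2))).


h(2) = 0
g(0) = 0
f(0) = 4

4


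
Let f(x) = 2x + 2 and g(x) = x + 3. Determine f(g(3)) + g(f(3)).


f(g(3)) = 14
g(f(3)) = 11
Sum = 25

25


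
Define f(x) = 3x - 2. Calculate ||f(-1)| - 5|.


f(-1) = -5
|-5| = 5
|5 - 5| = 0

0


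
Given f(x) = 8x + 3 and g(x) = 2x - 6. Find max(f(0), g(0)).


f(0) = 3
g(0) = -6
max = 3

3


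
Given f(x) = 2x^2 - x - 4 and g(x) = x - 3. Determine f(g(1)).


g(1) = -2
f(-2) = 2*(-2)^2 - 1*(-2) - 4 = 6

6


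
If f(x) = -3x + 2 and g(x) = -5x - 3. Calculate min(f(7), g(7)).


-38


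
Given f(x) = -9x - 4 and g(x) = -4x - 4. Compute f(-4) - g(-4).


f(-4) = 32
g(-4) = 12
Difference = 20

20


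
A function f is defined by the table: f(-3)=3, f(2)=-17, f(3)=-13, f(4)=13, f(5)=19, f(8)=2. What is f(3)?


Reading from the table at x = 3

-13


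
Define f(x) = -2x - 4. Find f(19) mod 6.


f(19) = -42
-42 mod 6 = 0

0


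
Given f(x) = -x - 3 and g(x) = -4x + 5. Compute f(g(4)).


g(4) = -11
f(-11) = 8

8


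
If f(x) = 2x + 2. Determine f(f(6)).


f(6) = 14
f(14) = 30

30


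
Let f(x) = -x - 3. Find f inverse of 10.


Solve -x - 3 = 10
x = (10 + 3) / (-1) = -13

-13


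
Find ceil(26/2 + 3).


26/2 = 13
13 + 3 = 16
ceil(16) = 16

16


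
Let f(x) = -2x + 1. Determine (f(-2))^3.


f(-2) = 5
(5)^3 = 125

125


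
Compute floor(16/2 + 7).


16/2 = 8
8 + 7 = 15
floor(15) = 15

15


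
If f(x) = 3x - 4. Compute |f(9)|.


23


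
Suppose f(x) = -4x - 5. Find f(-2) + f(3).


f(-2) = 3
f(3) = -17
Sum = -14

-14


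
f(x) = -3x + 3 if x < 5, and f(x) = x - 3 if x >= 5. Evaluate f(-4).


-4 satisfies x < 5
f(-4) = 15

15


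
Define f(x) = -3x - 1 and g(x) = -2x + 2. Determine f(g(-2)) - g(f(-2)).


f(g(-2)) = -19
g(f(-2)) = -8
Difference = -11

-11


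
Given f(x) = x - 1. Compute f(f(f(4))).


f(4) = 3
f(3) = 2
f(2) = 1

1


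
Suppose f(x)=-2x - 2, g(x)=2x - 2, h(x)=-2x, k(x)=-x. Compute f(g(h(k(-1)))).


k(-1) = 1
h(1) = -2
g(-2) = -6
f(-6) = 10

10


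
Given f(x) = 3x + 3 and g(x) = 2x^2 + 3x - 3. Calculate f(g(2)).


g(2) = 11
f(11) = 36

36


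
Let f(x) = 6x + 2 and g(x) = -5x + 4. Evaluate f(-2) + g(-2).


f(-2) = -10
g(-2) = 14
Sum = 4

4


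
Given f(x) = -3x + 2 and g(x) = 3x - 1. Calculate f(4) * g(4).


f(4) = -10
g(4) = 11
Product = -110

-110


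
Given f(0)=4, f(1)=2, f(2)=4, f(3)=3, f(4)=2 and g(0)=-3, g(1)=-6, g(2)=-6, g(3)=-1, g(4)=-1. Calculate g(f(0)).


f(0) = 4
g(4) = -1

-1


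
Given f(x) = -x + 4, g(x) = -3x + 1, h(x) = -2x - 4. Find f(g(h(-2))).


h(-2) = 0
g(0) = 1
f(1) = 3

3


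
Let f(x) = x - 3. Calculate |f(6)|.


3


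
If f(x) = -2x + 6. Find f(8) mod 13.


f(8) = -10
-10 mod 13 = 3

3


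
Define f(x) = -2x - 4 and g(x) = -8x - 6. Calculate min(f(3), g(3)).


f(3) = -10
g(3) = -30
min = -30

-30


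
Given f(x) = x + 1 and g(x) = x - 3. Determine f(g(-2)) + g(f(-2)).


f(g(-2)) = -4
g(f(-2)) = -4
Sum = -8

-8


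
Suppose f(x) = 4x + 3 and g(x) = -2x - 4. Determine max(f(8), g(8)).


f(8) = 35
g(8) = -20
max = 35

35


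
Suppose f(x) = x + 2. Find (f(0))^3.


f(0) = 2
(2)^3 = 8

8


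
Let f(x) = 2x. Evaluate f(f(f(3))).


24


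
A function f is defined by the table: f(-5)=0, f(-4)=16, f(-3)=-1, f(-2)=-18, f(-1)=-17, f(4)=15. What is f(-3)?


Reading from the table at x = -3

-1


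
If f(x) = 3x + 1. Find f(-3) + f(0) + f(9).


f(-3) = -8
f(0) = 1
f(9) = 28
Sum = 21

21


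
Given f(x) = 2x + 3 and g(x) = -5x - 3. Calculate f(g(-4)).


g(-4) = 17
f(17) = 37

37


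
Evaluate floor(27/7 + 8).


11


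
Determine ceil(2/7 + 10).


2/7 = 0.2857
0.2857 + 10 = 10.2857
ceil(10.2857) = 11

11


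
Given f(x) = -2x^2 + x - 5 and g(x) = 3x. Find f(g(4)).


-281


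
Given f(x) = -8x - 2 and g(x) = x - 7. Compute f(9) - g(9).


f(9) = -74
g(9) = 2
Difference = -76

-76


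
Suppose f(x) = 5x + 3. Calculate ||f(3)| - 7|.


f(3) = 18
|18| = 18
|18 - 7| = 11

11


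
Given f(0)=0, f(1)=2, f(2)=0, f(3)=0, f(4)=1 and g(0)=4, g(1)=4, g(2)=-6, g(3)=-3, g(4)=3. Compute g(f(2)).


f(2) = 0
g(0) = 4

4


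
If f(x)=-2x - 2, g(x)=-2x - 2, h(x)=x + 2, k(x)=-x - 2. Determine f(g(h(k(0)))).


k(0) = -2
h(-2) = 0
g(0) = -2
f(-2) = 2

2


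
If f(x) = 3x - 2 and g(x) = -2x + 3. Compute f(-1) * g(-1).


f(-1) = -5
g(-1) = 5
Product = -25

-25


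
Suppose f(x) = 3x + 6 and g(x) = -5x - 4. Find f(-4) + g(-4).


f(-4) = -6
g(-4) = 16
Sum = 10

10


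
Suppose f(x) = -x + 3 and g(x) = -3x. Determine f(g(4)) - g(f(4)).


f(g(4)) = 15
g(f(4)) = 3
Difference = 12

12


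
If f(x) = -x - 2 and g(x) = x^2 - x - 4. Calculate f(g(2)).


0


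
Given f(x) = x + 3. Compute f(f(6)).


12


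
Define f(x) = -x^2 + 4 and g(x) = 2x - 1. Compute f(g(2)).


-5


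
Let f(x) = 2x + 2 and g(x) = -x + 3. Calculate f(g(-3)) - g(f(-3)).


f(g(-3)) = 14
g(f(-3)) = 7
Difference = 7

7


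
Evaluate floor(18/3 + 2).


18/3 = 6
6 + 2 = 8
floor(8) = 8

8


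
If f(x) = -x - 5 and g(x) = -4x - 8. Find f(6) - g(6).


21


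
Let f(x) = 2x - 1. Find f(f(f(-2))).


f(-2) = -5
f(-5) = -11
f(-11) = -23

-23


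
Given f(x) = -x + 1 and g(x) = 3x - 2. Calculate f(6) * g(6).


-80


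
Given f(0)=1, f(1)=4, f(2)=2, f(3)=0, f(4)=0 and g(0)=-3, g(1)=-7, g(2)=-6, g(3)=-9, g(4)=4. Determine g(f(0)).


f(0) = 1
g(1) = -7

-7


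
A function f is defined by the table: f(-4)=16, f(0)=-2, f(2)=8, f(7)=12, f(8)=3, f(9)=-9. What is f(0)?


Reading from the table at x = 0

-2


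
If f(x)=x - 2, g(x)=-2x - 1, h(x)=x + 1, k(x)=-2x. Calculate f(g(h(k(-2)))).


-13


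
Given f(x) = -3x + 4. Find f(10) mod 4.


2


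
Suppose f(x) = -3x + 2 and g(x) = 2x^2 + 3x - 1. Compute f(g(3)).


g(3) = 26
f(26) = -76

-76


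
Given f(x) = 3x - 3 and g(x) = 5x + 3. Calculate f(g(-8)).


g(-8) = -37
f(-37) = -114

-114


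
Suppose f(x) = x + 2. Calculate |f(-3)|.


f(-3) = -1
|-1| = 1

1


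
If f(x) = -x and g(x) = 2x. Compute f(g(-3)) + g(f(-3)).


f(g(-3)) = 6
g(f(-3)) = 6
Sum = 12

12


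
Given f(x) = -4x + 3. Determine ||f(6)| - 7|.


f(6) = -21
|-21| = 21
|21 - 7| = 14

14


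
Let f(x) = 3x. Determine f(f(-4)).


f(-4) = -12
f(-12) = -36

-36


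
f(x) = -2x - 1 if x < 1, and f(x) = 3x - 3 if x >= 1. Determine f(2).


2 satisfies x >= 1
f(2) = 3

3


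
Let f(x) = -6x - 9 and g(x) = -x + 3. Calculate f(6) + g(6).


f(6) = -45
g(6) = -3
Sum = -48

-48


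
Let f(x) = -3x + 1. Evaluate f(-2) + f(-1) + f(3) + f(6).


-14


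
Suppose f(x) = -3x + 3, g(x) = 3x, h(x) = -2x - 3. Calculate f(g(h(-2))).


h(-2) = 1
g(1) = 3
f(3) = -6

-6


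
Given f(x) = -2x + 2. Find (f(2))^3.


f(2) = -2
(-2)^3 = -8

-8


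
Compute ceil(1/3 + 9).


1/3 = 0.3333
0.3333 + 9 = 9.3333
ceil(9.3333) = 10

10


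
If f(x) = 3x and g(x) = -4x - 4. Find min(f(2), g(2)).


f(2) = 6
g(2) = -12
min = -12

-12


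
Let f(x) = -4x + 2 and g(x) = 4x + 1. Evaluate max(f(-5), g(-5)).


f(-5) = 22
g(-5) = -19
max = 22

22


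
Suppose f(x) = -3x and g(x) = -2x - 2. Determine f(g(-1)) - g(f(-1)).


f(g(-1)) = 0
g(f(-1)) = -8
Difference = 8

8


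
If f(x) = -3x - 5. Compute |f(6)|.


f(6) = -23
|-23| = 23

23


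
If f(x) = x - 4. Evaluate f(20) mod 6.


f(20) = 16
16 mod 6 = 4

4


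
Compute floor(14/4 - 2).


14/4 = 3.5
3.5 - 2 = 1.5
floor(1.5) = 1

1


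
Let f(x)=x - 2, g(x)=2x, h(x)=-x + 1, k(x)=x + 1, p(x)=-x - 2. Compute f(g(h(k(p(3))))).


8


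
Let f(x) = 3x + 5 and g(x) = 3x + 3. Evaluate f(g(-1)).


g(-1) = 0
f(0) = 5

5


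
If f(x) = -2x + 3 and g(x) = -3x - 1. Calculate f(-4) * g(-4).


121


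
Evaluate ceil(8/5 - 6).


8/5 = 1.6
1.6 - 6 = -4.4
ceil(-4.4) = -4

-4


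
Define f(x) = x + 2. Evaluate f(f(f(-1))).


f(-1) = 1
f(1) = 3
f(3) = 5

5


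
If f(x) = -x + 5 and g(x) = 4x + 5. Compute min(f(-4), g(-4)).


f(-4) = 9
g(-4) = -11
min = -11

-11


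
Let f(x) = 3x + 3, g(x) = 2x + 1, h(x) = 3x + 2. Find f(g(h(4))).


h(4) = 14
g(14) = 29
f(29) = 90

90


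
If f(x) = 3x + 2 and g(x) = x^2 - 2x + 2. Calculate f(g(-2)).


g(-2) = 10
f(10) = 32

32


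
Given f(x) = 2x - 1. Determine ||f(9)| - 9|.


f(9) = 17
|17| = 17
|17 - 9| = 8

8


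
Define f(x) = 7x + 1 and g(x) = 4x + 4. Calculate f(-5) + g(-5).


-50


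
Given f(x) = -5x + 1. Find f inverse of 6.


Solve -5x + 1 = 6
x = (6 - 1) / (-5) = -1

-1


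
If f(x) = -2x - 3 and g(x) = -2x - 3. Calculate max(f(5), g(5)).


f(5) = -13
g(5) = -13
max = -13

-13


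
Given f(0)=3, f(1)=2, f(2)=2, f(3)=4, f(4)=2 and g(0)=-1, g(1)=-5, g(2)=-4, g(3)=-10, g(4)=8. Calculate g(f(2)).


-4


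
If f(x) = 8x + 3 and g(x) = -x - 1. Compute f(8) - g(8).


f(8) = 67
g(8) = -9
Difference = 76

76


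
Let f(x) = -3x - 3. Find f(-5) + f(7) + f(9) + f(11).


f(-5) = 12
f(7) = -24
f(9) = -30
f(11) = -36
Sum = -78

-78


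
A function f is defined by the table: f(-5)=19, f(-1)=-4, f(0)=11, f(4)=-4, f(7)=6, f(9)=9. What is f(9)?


Reading from the table at x = 9

9


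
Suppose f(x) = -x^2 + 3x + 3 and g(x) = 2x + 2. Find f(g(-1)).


g(-1) = 0
f(0) = (-1)*(0)^2 + 3*(0) + 3 = 3

3


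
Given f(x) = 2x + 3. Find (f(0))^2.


9


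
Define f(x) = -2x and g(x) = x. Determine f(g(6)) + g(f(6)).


f(g(6)) = -12
g(f(6)) = -12
Sum = -24

-24


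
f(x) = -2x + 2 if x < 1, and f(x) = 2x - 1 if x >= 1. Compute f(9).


9 satisfies x >= 1
f(9) = 17

17


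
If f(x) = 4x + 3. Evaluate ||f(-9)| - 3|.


f(-9) = -33
|-33| = 33
|33 - 3| = 30

30


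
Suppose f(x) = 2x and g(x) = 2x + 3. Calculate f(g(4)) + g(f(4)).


f(g(4)) = 22
g(f(4)) = 19
Sum = 41

41


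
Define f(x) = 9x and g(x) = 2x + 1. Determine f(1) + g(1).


f(1) = 9
g(1) = 3
Sum = 12

12


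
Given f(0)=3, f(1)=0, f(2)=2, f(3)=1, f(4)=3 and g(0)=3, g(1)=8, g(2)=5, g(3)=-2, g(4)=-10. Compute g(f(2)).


f(2) = 2
g(2) = 5

5


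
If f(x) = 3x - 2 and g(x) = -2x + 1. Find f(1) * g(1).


f(1) = 1
g(1) = -1
Product = -1

-1


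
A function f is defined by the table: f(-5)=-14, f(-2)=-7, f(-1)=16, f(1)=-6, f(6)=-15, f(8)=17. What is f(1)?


-6


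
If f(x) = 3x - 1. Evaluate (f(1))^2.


4


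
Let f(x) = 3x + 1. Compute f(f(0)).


f(0) = 1
f(1) = 4

4


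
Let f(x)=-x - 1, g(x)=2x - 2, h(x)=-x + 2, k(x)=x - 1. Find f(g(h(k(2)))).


k(2) = 1
h(1) = 1
g(1) = 0
f(0) = -1

-1


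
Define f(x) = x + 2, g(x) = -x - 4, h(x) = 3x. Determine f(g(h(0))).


h(0) = 0
g(0) = -4
f(-4) = -2

-2


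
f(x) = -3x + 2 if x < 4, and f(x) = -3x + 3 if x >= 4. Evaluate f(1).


1 satisfies x < 4
f(1) = -1

-1


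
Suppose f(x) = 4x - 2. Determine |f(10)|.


f(10) = 38
|38| = 38

38


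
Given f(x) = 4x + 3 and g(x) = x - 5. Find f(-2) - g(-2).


f(-2) = -5
g(-2) = -7
Difference = 2

2


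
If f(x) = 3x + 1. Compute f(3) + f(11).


f(3) = 10
f(11) = 34
Sum = 44

44


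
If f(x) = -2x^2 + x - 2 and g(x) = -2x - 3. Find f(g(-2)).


g(-2) = 1
f(1) = (-2)*(1)^2 + 1*(1) - 2 = -3

-3


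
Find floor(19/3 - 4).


19/3 = 6.3333
6.3333 - 4 = 2.3333
floor(2.3333) = 2

2


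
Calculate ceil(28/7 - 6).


28/7 = 4
4 - 6 = -2
ceil(-2) = -2

-2


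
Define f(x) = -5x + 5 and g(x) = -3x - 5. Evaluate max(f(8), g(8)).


f(8) = -35
g(8) = -29
max = -29

-29


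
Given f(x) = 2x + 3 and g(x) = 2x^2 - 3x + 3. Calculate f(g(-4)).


g(-4) = 47
f(47) = 97

97


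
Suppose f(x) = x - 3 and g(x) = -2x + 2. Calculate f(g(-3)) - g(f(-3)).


f(g(-3)) = 5
g(f(-3)) = 14
Difference = -9

-9


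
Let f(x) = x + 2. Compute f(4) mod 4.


f(4) = 6
6 mod 4 = 2

2


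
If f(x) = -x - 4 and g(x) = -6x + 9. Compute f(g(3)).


g(3) = -9
f(-9) = 5

5


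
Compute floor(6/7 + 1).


6/7 = 0.8571
0.8571 + 1 = 1.8571
floor(1.8571) = 1

1


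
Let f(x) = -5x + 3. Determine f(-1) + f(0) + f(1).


f(-1) = 8
f(0) = 3
f(1) = -2
Sum = 9

9


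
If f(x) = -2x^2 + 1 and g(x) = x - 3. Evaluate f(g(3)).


1


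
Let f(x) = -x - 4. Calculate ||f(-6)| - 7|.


f(-6) = 2
|2| = 2
|2 - 7| = 5

5


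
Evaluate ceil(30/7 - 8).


30/7 = 4.2857
4.2857 - 8 = -3.7143
ceil(-3.7143) = -3

-3


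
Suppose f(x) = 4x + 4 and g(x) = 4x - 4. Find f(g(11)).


164


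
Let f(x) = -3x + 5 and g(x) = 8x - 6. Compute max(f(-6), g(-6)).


f(-6) = 23
g(-6) = -54
max = 23

23


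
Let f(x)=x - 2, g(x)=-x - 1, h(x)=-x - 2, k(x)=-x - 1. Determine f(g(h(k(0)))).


k(0) = -1
h(-1) = -1
g(-1) = 0
f(0) = -2

-2


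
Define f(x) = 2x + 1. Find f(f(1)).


7


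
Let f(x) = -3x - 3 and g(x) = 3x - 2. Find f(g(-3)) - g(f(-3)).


f(g(-3)) = 30
g(f(-3)) = 16
Difference = 14

14


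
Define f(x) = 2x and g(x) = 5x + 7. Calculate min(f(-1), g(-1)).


f(-1) = -2
g(-1) = 2
min = -2

-2


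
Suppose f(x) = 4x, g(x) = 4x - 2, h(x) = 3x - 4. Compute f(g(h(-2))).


h(-2) = -10
g(-10) = -42
f(-42) = -168

-168


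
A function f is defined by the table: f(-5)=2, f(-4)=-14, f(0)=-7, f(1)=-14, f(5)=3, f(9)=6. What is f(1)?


Reading from the table at x = 1

-14


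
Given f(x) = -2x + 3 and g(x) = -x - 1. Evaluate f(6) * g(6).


f(6) = -9
g(6) = -7
Product = 63

63


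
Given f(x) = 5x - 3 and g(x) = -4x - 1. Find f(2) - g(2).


f(2) = 7
g(2) = -9
Difference = 16

16


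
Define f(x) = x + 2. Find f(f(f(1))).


f(1) = 3
f(3) = 5
f(5) = 7

7


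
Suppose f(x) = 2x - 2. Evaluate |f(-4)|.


f(-4) = -10
|-10| = 10

10


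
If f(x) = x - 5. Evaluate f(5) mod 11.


0


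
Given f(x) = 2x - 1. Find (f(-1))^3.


f(-1) = -3
(-3)^3 = -27

-27


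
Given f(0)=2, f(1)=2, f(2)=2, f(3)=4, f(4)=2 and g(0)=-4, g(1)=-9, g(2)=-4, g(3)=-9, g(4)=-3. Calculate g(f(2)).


f(2) = 2
g(2) = -4

-4


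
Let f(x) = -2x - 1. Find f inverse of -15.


7


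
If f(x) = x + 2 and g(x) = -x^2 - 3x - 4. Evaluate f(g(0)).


g(0) = -4
f(-4) = -2

-2


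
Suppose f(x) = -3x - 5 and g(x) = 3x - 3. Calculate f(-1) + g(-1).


f(-1) = -2
g(-1) = -6
Sum = -8

-8


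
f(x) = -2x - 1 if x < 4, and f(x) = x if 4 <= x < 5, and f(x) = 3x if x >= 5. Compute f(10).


10 satisfies x >= 5
f(10) = 30

30


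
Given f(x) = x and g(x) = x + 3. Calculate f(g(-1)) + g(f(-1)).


f(g(-1)) = 2
g(f(-1)) = 2
Sum = 4

4


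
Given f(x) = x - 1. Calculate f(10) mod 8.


f(10) = 9
9 mod 8 = 1

1


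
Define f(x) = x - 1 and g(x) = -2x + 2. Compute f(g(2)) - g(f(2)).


f(g(2)) = -3
g(f(2)) = 0
Difference = -3

-3


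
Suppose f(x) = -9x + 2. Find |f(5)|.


f(5) = -43
|-43| = 43

43


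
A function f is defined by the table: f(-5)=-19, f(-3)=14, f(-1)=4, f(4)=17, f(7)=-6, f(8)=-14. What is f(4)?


Reading from the table at x = 4

17


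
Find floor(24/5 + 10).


24/5 = 4.8
4.8 + 10 = 14.8
floor(14.8) = 14

14


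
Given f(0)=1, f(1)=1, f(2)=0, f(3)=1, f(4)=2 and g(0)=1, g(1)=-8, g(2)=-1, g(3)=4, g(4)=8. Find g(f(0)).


f(0) = 1
g(1) = -8

-8


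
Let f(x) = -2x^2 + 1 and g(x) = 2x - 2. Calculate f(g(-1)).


g(-1) = -4
f(-4) = (-2)*(-4)^2 + 1 = -31

-31


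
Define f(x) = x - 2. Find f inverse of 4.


Solve x - 2 = 4
x = (4 + 2) / 1 = 6

6


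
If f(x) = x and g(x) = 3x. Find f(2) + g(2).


8


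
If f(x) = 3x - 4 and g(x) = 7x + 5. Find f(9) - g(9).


f(9) = 23
g(9) = 68
Difference = -45

-45


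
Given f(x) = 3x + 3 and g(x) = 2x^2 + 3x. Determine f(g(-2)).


9


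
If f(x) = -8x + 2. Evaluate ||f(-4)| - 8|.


26


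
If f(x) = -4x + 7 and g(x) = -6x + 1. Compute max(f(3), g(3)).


-5


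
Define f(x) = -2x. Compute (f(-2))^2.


f(-2) = 4
(4)^2 = 16

16


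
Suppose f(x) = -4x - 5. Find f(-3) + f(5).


f(-3) = 7
f(5) = -25
Sum = -18

-18


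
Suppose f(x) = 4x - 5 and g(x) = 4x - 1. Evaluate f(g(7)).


103


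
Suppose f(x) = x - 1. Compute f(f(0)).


f(0) = -1
f(-1) = -2

-2


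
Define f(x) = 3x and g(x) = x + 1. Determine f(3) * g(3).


f(3) = 9
g(3) = 4
Product = 36

36


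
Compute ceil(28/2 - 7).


28/2 = 14
14 - 7 = 7
ceil(7) = 7

7


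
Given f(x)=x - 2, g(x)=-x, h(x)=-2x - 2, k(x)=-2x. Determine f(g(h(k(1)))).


k(1) = -2
h(-2) = 2
g(2) = -2
f(-2) = -4

-4


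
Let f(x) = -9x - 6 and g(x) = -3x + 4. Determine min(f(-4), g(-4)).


f(-4) = 30
g(-4) = 16
min = 16

16


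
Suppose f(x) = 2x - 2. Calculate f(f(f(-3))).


f(-3) = -8
f(-8) = -18
f(-18) = -38

-38


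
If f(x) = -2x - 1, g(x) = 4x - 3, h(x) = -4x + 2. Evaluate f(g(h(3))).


h(3) = -10
g(-10) = -43
f(-43) = 85

85


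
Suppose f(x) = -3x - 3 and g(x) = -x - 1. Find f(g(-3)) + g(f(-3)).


f(g(-3)) = -9
g(f(-3)) = -7
Sum = -16

-16


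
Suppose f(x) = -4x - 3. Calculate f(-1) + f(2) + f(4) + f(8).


-64


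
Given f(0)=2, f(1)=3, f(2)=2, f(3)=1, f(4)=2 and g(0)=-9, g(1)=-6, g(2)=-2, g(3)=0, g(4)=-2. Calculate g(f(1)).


f(1) = 3
g(3) = 0

0


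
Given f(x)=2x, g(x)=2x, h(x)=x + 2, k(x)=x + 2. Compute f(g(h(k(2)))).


k(2) = 4
h(4) = 6
g(6) = 12
f(12) = 24

24


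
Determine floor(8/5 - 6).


-5


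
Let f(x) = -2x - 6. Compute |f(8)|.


f(8) = -22
|-22| = 22

22


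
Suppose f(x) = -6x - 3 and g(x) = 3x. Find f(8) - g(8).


f(8) = -51
g(8) = 24
Difference = -75

-75


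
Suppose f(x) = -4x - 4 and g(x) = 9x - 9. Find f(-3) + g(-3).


f(-3) = 8
g(-3) = -36
Sum = -28

-28


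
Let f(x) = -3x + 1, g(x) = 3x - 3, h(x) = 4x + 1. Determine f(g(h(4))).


h(4) = 17
g(17) = 48
f(48) = -143

-143


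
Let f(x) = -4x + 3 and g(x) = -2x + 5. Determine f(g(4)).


g(4) = -3
f(-3) = 15

15


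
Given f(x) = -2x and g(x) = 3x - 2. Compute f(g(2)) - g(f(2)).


f(g(2)) = -8
g(f(2)) = -14
Difference = 6

6


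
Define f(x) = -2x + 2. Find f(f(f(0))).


f(0) = 2
f(2) = -2
f(-2) = 6

6


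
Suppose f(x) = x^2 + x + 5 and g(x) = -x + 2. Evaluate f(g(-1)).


g(-1) = 3
f(3) = 1*(3)^2 + 1*(3) + 5 = 17

17


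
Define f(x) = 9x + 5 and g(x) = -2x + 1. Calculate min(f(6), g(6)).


f(6) = 59
g(6) = -11
min = -11

-11


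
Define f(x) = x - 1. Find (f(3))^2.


f(3) = 2
(2)^2 = 4

4


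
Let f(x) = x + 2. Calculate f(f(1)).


f(1) = 3
f(3) = 5

5


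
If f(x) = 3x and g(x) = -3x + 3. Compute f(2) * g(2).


f(2) = 6
g(2) = -3
Product = -18

-18


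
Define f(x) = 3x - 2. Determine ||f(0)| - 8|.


f(0) = -2
|-2| = 2
|2 - 8| = 6

6


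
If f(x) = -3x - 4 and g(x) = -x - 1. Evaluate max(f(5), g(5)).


f(5) = -19
g(5) = -6
max = -6

-6


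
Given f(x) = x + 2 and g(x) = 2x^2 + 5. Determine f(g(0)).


7


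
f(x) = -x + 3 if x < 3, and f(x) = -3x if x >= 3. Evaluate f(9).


9 satisfies x >= 3
f(9) = -27

-27


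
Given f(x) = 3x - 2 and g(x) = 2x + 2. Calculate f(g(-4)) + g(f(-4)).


f(g(-4)) = -20
g(f(-4)) = -26
Sum = -46

-46


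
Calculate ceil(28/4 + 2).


28/4 = 7
7 + 2 = 9
ceil(9) = 9

9


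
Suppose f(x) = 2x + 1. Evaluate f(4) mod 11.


f(4) = 9
9 mod 11 = 9

9


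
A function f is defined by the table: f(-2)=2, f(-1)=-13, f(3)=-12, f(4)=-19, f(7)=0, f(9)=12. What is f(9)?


Reading from the table at x = 9

12


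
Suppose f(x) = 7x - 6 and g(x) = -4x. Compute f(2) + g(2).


0


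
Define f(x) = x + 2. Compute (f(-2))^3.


f(-2) = 0
(0)^3 = 0

0


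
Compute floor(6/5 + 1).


6/5 = 1.2
1.2 + 1 = 2.2
floor(2.2) = 2

2


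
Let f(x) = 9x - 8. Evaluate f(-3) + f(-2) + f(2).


-51


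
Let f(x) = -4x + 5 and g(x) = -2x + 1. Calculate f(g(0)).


1


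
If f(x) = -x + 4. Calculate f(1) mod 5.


3


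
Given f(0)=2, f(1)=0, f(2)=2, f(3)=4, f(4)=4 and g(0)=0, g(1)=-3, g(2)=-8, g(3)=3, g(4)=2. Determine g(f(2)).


f(2) = 2
g(2) = -8

-8


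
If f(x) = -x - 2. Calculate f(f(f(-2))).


f(-2) = 0
f(0) = -2
f(-2) = 0

0


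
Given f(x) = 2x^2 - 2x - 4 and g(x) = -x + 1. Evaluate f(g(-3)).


g(-3) = 4
f(4) = 2*(4)^2 - 2*(4) - 4 = 20

20


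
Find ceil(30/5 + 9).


30/5 = 6
6 + 9 = 15
ceil(15) = 15

15


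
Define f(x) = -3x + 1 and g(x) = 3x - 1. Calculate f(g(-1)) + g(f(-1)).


f(g(-1)) = 13
g(f(-1)) = 11
Sum = 24

24


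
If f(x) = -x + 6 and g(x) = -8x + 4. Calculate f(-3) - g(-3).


f(-3) = 9
g(-3) = 28
Difference = -19

-19


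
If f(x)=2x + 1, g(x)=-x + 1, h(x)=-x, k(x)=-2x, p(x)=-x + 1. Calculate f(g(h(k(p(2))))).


p(2) = -1
k(-1) = 2
h(2) = -2
g(-2) = 3
f(3) = 7

7


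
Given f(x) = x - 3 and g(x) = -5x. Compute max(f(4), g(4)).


f(4) = 1
g(4) = -20
max = 1

1


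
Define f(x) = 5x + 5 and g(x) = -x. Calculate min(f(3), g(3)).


f(3) = 20
g(3) = -3
min = -3

-3


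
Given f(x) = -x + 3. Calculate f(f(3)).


f(3) = 0
f(0) = 3

3


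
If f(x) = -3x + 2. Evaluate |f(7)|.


f(7) = -19
|-19| = 19

19


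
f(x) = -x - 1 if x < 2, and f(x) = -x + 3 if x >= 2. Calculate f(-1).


-1 satisfies x < 2
f(-1) = 0

0


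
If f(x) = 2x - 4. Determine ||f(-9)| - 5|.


f(-9) = -22
|-22| = 22
|22 - 5| = 17

17


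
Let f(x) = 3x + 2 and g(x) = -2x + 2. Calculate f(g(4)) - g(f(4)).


f(g(4)) = -16
g(f(4)) = -26
Difference = 10

10


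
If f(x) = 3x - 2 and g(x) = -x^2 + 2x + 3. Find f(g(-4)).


g(-4) = -21
f(-21) = -65

-65


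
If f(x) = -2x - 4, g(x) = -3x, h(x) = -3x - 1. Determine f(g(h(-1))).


h(-1) = 2
g(2) = -6
f(-6) = 8

8


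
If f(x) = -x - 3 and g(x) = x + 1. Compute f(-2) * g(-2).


f(-2) = -1
g(-2) = -1
Product = 1

1


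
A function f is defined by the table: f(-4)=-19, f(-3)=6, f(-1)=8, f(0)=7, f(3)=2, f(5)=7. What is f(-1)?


Reading from the table at x = -1

8


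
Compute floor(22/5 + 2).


22/5 = 4.4
4.4 + 2 = 6.4
floor(6.4) = 6

6


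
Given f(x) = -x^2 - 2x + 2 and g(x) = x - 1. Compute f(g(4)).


-13


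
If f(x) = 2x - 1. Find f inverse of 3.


Solve 2x - 1 = 3
x = (3 + 1) / 2 = 2

2


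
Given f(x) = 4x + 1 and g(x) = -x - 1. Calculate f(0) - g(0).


2


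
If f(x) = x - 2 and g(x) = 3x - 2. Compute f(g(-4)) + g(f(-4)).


f(g(-4)) = -16
g(f(-4)) = -20
Sum = -36

-36


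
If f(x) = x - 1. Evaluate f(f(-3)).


-5


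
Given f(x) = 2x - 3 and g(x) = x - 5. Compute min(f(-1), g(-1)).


-6


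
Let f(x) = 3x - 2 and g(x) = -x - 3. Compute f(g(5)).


g(5) = -8
f(-8) = -26

-26


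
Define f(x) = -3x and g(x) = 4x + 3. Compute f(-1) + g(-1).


f(-1) = 3
g(-1) = -1
Sum = 2

2


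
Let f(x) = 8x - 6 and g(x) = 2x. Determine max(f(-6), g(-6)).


f(-6) = -54
g(-6) = -12
max = -12

-12


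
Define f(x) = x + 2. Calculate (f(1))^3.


f(1) = 3
(3)^3 = 27

27


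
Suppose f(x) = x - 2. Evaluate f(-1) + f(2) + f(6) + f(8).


7


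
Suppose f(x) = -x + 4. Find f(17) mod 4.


f(17) = -13
-13 mod 4 = 3

3


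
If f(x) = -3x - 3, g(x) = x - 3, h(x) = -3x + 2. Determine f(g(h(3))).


h(3) = -7
g(-7) = -10
f(-10) = 27

27


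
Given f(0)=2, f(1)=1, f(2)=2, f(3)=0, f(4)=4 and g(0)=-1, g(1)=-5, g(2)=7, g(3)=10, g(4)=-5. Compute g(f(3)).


f(3) = 0
g(0) = -1

-1


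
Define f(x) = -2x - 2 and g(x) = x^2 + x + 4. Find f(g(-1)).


-10


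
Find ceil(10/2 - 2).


10/2 = 5
5 - 2 = 3
ceil(3) = 3

3


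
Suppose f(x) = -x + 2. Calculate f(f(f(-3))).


f(-3) = 5
f(5) = -3
f(-3) = 5

5


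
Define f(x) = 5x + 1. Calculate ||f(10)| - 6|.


45


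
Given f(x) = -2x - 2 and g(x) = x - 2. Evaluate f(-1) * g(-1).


f(-1) = 0
g(-1) = -3
Product = 0

0


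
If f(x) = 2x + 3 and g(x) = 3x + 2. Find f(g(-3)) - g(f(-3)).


f(g(-3)) = -11
g(f(-3)) = -7
Difference = -4

-4


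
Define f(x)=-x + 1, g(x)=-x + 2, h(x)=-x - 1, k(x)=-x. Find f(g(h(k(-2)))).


k(-2) = 2
h(2) = -3
g(-3) = 5
f(5) = -4

-4


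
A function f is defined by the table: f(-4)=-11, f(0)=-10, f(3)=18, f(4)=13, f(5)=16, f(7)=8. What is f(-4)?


Reading from the table at x = -4

-11


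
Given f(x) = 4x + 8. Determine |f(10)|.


48


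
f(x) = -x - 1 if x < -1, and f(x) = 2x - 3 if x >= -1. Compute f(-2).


1


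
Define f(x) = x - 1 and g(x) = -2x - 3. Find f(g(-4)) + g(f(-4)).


f(g(-4)) = 4
g(f(-4)) = 7
Sum = 11

11


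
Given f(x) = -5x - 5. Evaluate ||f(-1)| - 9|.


f(-1) = 0
|0| = 0
|0 - 9| = 9

9


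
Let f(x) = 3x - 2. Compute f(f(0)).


f(0) = -2
f(-2) = -8

-8


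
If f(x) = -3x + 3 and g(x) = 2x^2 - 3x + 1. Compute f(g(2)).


g(2) = 3
f(3) = -6

-6


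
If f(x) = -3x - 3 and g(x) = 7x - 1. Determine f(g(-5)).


g(-5) = -36
f(-36) = 105

105


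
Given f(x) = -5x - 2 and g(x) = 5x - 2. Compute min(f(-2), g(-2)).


f(-2) = 8
g(-2) = -12
min = -12

-12


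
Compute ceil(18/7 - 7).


18/7 = 2.5714
2.5714 - 7 = -4.4286
ceil(-4.4286) = -4

-4


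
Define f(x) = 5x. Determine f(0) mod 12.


f(0) = 0
0 mod 12 = 0

0


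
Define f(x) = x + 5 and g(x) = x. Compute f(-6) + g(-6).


-7


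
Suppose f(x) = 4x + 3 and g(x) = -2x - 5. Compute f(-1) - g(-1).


f(-1) = -1
g(-1) = -3
Difference = 2

2


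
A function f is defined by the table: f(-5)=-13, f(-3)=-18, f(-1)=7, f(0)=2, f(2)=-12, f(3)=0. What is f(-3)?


Reading from the table at x = -3

-18


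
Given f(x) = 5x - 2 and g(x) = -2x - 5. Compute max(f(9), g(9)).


f(9) = 43
g(9) = -23
max = 43

43


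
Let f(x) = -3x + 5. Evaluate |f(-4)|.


17


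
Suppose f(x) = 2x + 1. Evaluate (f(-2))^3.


f(-2) = -3
(-3)^3 = -27

-27


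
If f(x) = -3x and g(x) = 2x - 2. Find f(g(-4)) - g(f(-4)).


f(g(-4)) = 30
g(f(-4)) = 22
Difference = 8

8


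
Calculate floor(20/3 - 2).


20/3 = 6.6667
6.6667 - 2 = 4.6667
floor(4.6667) = 4

4


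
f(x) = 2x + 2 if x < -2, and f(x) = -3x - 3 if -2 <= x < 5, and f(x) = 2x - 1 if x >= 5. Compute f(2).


2 satisfies -2 <= x < 5
f(2) = -9

-9


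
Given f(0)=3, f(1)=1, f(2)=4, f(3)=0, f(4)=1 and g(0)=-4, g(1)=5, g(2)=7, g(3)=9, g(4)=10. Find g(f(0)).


f(0) = 3
g(3) = 9

9


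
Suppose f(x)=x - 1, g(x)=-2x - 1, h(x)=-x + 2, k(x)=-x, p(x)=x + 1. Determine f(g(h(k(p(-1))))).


-6


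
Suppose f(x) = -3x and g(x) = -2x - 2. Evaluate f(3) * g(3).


f(3) = -9
g(3) = -8
Product = 72

72


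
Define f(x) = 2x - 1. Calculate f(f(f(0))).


f(0) = -1
f(-1) = -3
f(-3) = -7

-7


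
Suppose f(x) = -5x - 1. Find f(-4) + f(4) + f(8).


f(-4) = 19
f(4) = -21
f(8) = -41
Sum = -43

-43


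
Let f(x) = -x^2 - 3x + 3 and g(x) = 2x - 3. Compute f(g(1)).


g(1) = -1
f(-1) = (-1)*(-1)^2 - 3*(-1) + 3 = 5

5


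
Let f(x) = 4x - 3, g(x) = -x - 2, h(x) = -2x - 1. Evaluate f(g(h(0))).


h(0) = -1
g(-1) = -1
f(-1) = -7

-7


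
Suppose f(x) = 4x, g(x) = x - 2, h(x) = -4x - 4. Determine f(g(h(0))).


-24


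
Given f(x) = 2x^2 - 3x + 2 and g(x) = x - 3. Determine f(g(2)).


g(2) = -1
f(-1) = 2*(-1)^2 - 3*(-1) + 2 = 7

7


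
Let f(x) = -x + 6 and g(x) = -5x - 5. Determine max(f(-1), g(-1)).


f(-1) = 7
g(-1) = 0
max = 7

7


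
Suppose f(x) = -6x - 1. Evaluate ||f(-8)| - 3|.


f(-8) = 47
|47| = 47
|47 - 3| = 44

44


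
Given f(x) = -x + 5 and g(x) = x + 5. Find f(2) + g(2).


f(2) = 3
g(2) = 7
Sum = 10

10


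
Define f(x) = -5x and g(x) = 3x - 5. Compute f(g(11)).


g(11) = 28
f(28) = -140

-140


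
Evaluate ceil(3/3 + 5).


3/3 = 1
1 + 5 = 6
ceil(6) = 6

6


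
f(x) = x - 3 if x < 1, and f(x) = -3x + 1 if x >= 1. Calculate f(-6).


-6 satisfies x < 1
f(-6) = -9

-9


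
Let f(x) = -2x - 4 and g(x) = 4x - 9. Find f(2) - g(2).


-7


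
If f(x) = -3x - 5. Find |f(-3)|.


4


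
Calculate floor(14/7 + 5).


14/7 = 2
2 + 5 = 7
floor(7) = 7

7


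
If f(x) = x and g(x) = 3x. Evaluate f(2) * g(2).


f(2) = 2
g(2) = 6
Product = 12

12


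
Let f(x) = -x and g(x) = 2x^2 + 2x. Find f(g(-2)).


-4


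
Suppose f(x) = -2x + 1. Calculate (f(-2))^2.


f(-2) = 5
(5)^2 = 25

25


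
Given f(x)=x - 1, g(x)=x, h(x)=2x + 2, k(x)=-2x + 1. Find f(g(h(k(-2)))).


k(-2) = 5
h(5) = 12
g(12) = 12
f(12) = 11

11


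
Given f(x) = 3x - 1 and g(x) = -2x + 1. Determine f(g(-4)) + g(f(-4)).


f(g(-4)) = 26
g(f(-4)) = 27
Sum = 53

53


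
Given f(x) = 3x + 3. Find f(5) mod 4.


f(5) = 18
18 mod 4 = 2

2


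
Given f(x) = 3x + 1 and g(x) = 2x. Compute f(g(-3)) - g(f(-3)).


f(g(-3)) = -17
g(f(-3)) = -16
Difference = -1

-1


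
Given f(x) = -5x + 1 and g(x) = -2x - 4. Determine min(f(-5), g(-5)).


6


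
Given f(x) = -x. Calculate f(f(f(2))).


-2


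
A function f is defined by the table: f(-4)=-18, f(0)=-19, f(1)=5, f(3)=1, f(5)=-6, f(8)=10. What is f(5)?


-6


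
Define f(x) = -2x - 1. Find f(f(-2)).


f(-2) = 3
f(3) = -7

-7


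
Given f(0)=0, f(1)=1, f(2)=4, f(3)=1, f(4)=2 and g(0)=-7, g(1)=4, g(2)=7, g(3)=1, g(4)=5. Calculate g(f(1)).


f(1) = 1
g(1) = 4

4


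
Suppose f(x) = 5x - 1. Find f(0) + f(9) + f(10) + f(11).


f(0) = -1
f(9) = 44
f(10) = 49
f(11) = 54
Sum = 146

146


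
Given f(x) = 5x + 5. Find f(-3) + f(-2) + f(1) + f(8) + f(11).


100


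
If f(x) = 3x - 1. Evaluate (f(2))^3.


f(2) = 5
(5)^3 = 125

125


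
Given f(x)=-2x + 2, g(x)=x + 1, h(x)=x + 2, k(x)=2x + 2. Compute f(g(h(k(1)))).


-12


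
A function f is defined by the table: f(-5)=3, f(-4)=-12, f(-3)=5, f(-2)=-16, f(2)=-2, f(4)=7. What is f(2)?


Reading from the table at x = 2

-2


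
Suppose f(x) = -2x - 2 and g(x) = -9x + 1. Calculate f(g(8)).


g(8) = -71
f(-71) = 140

140


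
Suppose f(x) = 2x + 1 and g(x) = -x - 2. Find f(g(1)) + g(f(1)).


f(g(1)) = -5
g(f(1)) = -5
Sum = -10

-10


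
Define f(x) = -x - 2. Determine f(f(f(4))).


-6


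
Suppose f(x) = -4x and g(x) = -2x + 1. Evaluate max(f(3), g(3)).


-5


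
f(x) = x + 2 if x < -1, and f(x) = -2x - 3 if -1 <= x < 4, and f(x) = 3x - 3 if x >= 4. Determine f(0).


0 satisfies -1 <= x < 4
f(0) = -3

-3


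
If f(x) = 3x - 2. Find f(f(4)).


28


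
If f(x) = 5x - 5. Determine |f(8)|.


f(8) = 35
|35| = 35

35


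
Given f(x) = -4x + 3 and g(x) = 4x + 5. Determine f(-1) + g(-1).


f(-1) = 7
g(-1) = 1
Sum = 8

8


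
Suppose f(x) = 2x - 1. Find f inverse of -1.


Solve 2x - 1 = -1
x = (-1 + 1) / 2 = 0

0


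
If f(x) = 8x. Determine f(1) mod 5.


f(1) = 8
8 mod 5 = 3

3


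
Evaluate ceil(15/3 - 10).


15/3 = 5
5 - 10 = -5
ceil(-5) = -5

-5


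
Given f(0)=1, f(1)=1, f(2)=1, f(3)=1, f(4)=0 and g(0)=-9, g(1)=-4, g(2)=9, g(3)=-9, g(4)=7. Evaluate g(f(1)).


f(1) = 1
g(1) = -4

-4


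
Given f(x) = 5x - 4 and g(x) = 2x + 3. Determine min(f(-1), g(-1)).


f(-1) = -9
g(-1) = 1
min = -9

-9


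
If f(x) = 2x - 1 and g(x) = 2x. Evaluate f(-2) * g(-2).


f(-2) = -5
g(-2) = -4
Product = 20

20


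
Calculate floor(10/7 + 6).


10/7 = 1.4286
1.4286 + 6 = 7.4286
floor(7.4286) = 7

7


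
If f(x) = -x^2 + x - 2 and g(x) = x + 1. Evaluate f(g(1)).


g(1) = 2
f(2) = (-1)*(2)^2 + 1*(2) - 2 = -4

-4


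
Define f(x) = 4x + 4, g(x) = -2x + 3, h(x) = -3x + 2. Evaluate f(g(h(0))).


0


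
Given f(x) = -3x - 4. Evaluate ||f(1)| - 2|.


f(1) = -7
|-7| = 7
|7 - 2| = 5

5


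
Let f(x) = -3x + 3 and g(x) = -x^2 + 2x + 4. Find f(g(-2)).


g(-2) = -4
f(-4) = 15

15


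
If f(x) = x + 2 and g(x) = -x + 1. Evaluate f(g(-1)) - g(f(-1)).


f(g(-1)) = 4
g(f(-1)) = 0
Difference = 4

4


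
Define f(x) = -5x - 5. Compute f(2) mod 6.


3


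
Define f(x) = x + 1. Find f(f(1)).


3


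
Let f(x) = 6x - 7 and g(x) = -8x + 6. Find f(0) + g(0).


f(0) = -7
g(0) = 6
Sum = -1

-1


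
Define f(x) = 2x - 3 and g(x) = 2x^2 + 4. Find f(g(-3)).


g(-3) = 22
f(22) = 41

41


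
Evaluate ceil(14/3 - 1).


4


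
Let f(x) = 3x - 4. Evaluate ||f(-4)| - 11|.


f(-4) = -16
|-16| = 16
|16 - 11| = 5

5


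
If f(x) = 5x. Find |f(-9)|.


f(-9) = -45
|-45| = 45

45


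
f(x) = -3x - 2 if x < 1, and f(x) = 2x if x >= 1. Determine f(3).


6


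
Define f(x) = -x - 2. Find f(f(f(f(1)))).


f(1) = -3
f(-3) = 1
f(1) = -3
f(-3) = 1

1


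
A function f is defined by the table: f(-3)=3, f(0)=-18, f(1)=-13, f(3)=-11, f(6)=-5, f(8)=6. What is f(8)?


Reading from the table at x = 8

6


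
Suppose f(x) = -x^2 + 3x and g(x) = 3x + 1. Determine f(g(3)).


g(3) = 10
f(10) = (-1)*(10)^2 + 3*(10) = -70

-70


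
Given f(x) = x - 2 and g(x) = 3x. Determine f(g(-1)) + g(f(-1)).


f(g(-1)) = -5
g(f(-1)) = -9
Sum = -14

-14


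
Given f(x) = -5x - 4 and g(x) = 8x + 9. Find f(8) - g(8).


f(8) = -44
g(8) = 73
Difference = -117

-117


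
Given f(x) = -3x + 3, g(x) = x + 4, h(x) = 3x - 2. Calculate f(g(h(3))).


-30


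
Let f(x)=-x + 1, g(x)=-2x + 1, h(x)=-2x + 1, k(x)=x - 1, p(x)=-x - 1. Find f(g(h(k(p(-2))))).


p(-2) = 1
k(1) = 0
h(0) = 1
g(1) = -1
f(-1) = 2

2


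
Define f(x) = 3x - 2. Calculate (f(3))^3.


f(3) = 7
(7)^3 = 343

343


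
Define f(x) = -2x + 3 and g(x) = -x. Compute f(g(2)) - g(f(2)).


f(g(2)) = 7
g(f(2)) = 1
Difference = 6

6


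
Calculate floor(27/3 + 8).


27/3 = 9
9 + 8 = 17
floor(17) = 17

17


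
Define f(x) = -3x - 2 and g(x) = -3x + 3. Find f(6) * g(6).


300


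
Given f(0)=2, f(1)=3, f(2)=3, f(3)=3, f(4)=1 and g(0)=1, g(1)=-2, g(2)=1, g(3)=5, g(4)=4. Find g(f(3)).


f(3) = 3
g(3) = 5

5


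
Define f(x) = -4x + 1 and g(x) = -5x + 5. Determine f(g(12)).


g(12) = -55
f(-55) = 221

221


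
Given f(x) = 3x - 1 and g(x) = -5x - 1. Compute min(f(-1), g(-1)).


-4


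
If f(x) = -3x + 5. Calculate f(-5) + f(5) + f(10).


-15


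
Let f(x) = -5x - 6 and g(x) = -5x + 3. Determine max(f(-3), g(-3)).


f(-3) = 9
g(-3) = 18
max = 18

18


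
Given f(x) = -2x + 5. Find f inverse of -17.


Solve -2x + 5 = -17
x = (-17 - 5) / (-2) = 11

11


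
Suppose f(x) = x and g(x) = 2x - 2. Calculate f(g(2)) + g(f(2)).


4


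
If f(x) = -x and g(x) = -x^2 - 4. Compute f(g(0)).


g(0) = -4
f(-4) = 4

4


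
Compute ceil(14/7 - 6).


14/7 = 2
2 - 6 = -4
ceil(-4) = -4

-4


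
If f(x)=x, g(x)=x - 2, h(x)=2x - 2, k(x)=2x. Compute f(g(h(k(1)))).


k(1) = 2
h(2) = 2
g(2) = 0
f(0) = 0

0


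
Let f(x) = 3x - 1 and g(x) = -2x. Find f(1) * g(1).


f(1) = 2
g(1) = -2
Product = -4

-4


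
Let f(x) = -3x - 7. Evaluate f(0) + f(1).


f(0) = -7
f(1) = -10
Sum = -17

-17


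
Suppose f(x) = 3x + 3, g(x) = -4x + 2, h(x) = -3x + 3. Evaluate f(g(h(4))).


h(4) = -9
g(-9) = 38
f(38) = 117

117


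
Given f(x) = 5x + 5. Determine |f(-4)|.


15


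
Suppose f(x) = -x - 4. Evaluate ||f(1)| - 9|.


f(1) = -5
|-5| = 5
|5 - 9| = 4

4


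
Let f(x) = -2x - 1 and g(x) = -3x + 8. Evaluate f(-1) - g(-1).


-10


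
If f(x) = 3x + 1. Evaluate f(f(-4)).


f(-4) = -11
f(-11) = -32

-32


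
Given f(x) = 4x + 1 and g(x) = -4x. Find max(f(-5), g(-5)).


f(-5) = -19
g(-5) = 20
max = 20

20


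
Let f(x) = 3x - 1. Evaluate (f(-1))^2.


16


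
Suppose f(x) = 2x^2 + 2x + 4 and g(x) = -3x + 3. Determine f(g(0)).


g(0) = 3
f(3) = 2*(3)^2 + 2*(3) + 4 = 28

28


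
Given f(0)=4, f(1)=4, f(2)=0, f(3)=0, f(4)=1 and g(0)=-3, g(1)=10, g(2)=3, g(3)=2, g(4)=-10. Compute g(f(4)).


10


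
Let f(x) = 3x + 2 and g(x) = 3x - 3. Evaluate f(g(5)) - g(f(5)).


f(g(5)) = 38
g(f(5)) = 48
Difference = -10

-10


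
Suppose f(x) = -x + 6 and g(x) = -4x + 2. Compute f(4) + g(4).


-12


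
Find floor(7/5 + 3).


7/5 = 1.4
1.4 + 3 = 4.4
floor(4.4) = 4

4


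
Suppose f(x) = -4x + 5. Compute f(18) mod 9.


f(18) = -67
-67 mod 9 = 5

5
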